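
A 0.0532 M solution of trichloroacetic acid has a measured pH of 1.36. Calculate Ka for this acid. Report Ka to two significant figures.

[H+] = 10^(-1.36) = 4.37 × 10^-2 M
At equilibrium [HA] = 0.0532 − 4.37 × 10^-2 = 9.50 × 10^-3 M
Ka = [H+][A-]/[HA] = (4.37 × 10^-2)² / 9.50 × 10^-3 = 2.0 × 10^-1

Ka = 2.0 × 10^-1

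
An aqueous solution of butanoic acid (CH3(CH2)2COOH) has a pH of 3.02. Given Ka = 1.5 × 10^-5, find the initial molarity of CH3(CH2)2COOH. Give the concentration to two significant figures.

C₀ = 6.2 × 10^-2 M

[H+] = 10^(-3.02) = 9.55 × 10^-4 M = x
Ka = x²/(C₀ − x) ⇒ C₀ = x + x²/Ka
C₀ = 9.55 × 10^-4 + (9.55 × 10^-4)²/(1.5 × 10^-5) = 6.18 × 10^-2 M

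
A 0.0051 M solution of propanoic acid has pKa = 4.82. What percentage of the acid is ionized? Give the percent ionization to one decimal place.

5.3%

CH3CH2COOH ⇌ CH3CH2COO- + H+; let x = [H+] at equilibrium.
Ka = 10^(−4.82) = 1.51 × 10^-5
Ka = x²/(C₀ − x); solving the quadratic gives x = 2.70 × 10^-4 M.
% ionization = x/C₀ × 100% = 2.70 × 10^-4/0.0051 × 100% = 5.3%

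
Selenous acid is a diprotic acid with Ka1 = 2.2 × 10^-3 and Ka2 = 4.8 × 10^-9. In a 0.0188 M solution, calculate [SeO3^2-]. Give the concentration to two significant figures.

First ionization gives [H+] ≈ [HSeO3-] = 5.42 × 10^-3 M.
Second step: Ka2 = [H+][SeO3^2-]/[HSeO3-] ≈ [SeO3^2-] (since [H+] ≈ [HSeO3-]).
So [SeO3^2-] ≈ Ka2.

4.8 × 10^-9 M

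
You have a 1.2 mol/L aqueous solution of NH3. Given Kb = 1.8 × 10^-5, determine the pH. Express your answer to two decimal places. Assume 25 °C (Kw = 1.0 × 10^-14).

NH3 + H2O ⇌ NH4+ + OH-
From the ICE table, Kb = x²/(1.2 − x) = 1.8 × 10^-5.
Assume x ≪ 1.2: x ≈ √(1.8 × 10^-5 × 1.2) = 4.65 × 10^-3 M
(x/C₀ = 0.39% < 5%, so the approximation holds.)
pOH = 2.33, so pH = 14.00 − pOH = 11.67

pH = 11.67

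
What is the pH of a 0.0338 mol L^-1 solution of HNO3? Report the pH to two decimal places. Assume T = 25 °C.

pH = 1.47

HNO3 is a strong acid and dissociates completely, so [H+] = 0.0338 M.
pH = -log(0.0338) = 1.47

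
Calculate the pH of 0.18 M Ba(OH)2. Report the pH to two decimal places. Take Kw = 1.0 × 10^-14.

pH = 13.56

Ba(OH)2 is a strong base (each formula unit releases 2 OH-); [OH-] = 0.36 M.
pOH = -log(0.36) = 0.44
pH = 14.00 - 0.44 = 13.56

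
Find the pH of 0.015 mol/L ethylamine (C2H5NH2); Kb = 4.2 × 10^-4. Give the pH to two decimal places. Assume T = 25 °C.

C2H5NH2 + H2O ⇌ C2H5NH3+ + OH-
From the ICE table, Kb = [OH-]²/(0.015 − [OH-]) = 4.2 × 10^-4.
[OH-] is not negligible relative to C₀; solve [OH-]² + 0.00042·[OH-] − 6.3e-06 = 0.
[OH-] = [−0.00042 + √(0.00042² + 2.52e-05)]/2 = 2.31 × 10^-3 M
pOH = 2.64, so pH = 14.00 − pOH = 11.36

pH = 11.36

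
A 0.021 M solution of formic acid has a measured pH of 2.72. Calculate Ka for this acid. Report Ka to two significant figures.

Ka = 1.9 × 10^-4

[H+] = 10^(-2.72) = 1.91 × 10^-3 M
At equilibrium [HA] = 0.021 − 1.91 × 10^-3 = 1.91 × 10^-2 M
Ka = [H+][A-]/[HA] = (1.91 × 10^-3)² / 1.91 × 10^-2 = 1.9 × 10^-4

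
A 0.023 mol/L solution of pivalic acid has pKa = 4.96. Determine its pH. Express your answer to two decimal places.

pH = 3.30

(CH3)3CCOOH ⇌ (CH3)3CCOO- + H+
Ka = 10^(−4.96) = 1.10 × 10^-5
Ka = [H+]²/(0.023 − [H+]) = 1.10 × 10^-5
Assume [H+] ≪ 0.023: [H+] ≈ √(1.10 × 10^-5 × 0.023) = 5.03 × 10^-4 M
([H+]/C₀ = 2.2% < 5%, so the approximation holds.)
pH = −log(5.03 × 10^-4) = 3.30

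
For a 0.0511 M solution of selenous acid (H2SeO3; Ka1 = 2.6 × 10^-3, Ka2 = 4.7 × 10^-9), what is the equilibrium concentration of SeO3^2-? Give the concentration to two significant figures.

4.7 × 10^-9 M

First ionization gives [H+] ≈ [HSeO3-] = 1.03 × 10^-2 M.
Second step: Ka2 = [H+][SeO3^2-]/[HSeO3-] ≈ [SeO3^2-] (since [H+] ≈ [HSeO3-]).
So [SeO3^2-] ≈ Ka2.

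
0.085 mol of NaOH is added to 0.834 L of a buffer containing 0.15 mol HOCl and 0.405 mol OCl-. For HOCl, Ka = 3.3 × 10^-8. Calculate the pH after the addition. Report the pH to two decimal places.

pH = 8.36

After neutralization: n(HOCl) = 0.065 mol, n(OCl-) = 0.49 mol.
pKa = −log(3.3 × 10^-8) = 7.481
pH = pKa + log([A⁻]/[HA]) = 7.481 + log(0.49/0.065) = 7.481 +0.877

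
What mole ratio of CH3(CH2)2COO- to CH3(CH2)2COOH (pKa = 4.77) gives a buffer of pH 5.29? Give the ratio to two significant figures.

pH = pKa + log(r) ⇒ log(r) = 5.29 − 4.77 = +0.52
r = [CH3(CH2)2COO-]/[CH3(CH2)2COOH] = 10^(+0.52) = 3.31

ratio = 3.3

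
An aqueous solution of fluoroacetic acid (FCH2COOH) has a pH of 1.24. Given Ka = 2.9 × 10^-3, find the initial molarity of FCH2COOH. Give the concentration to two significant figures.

C₀ = 1.2 M

[H+] = 10^(-1.24) = 5.75 × 10^-2 M = x
Ka = x²/(C₀ − x) ⇒ C₀ = x + x²/Ka
C₀ = 5.75 × 10^-2 + (5.75 × 10^-2)²/(2.9 × 10^-3) = 1.20 M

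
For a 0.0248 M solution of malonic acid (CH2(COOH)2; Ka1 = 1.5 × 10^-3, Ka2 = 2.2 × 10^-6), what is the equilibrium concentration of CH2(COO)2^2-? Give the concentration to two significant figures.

First ionization gives [H+] ≈ [CH2(COOH)COO-] = 5.40 × 10^-3 M.
Second step: Ka2 = [H+][CH2(COO)2^2-]/[CH2(COOH)COO-] ≈ [CH2(COO)2^2-] (since [H+] ≈ [CH2(COOH)COO-]).
So [CH2(COO)2^2-] ≈ Ka2.

2.2 × 10^-6 M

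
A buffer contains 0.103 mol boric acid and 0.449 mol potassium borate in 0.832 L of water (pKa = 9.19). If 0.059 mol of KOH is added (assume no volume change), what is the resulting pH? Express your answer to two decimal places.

pH = 10.25

After neutralization: n(B(OH)3) = 0.044 mol, n(B(OH)4-) = 0.508 mol.
pH = pKa + log(n_B(OH)4-/n_B(OH)3) = 9.19 + log(0.508/0.044) = 9.19 + (+1.062)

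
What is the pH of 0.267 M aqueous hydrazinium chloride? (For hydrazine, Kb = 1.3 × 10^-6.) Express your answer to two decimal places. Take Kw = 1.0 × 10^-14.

pH = 4.34

N2H5+ is the conjugate acid of the weak base N2H4.
Ka = Kw/Kb = 1.0×10^-14 / 1.3 × 10^-6 = 7.69 × 10^-9
Let x = [H+] at equilibrium. Ka = x²/(0.267 − x).
Since Ka ≪ C₀, x ≈ √(Ka·C₀) = 4.53 × 10^-5 M.
(x/C₀ = 0.017% < 5%, so the approximation holds.)
pH = −log[H+] = −log(4.53 × 10^-5) = 4.34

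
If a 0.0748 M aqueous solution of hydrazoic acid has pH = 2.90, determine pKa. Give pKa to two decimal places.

pKa = 4.67

[H+] = 10^(-2.90) = 1.26 × 10^-3 M
At equilibrium [HA] = 0.0748 − 1.26 × 10^-3 = 7.35 × 10^-2 M
Ka = [H+][A-]/[HA] = (1.26 × 10^-3)² / 7.35 × 10^-2 = 2.16 × 10^-5
pKa = -log(2.16 × 10^-5) = 4.67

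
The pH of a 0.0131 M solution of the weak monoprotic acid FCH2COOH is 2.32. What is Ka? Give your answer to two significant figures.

[H+] = 10^(-2.32) = 4.79 × 10^-3 M
At equilibrium [HA] = 0.0131 − 4.79 × 10^-3 = 8.31 × 10^-3 M
Ka = [H+][A-]/[HA] = (4.79 × 10^-3)² / 8.31 × 10^-3 = 2.8 × 10^-3

Ka = 2.8 × 10^-3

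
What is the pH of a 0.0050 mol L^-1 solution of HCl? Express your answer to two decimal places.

pH = 2.30

HCl is a strong acid and dissociates completely, so [H+] = 0.0050 M.
pH = -log(0.005) = 2.30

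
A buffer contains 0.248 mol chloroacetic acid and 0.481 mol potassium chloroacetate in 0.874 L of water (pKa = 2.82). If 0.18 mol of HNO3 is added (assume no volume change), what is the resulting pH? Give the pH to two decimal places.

After neutralization: n(ClCH2COOH) = 0.428 mol, n(ClCH2COO-) = 0.301 mol.
Henderson–Hasselbalch with mole ratio 0.301/0.428: pH = 2.82 + (-0.153)

pH = 2.67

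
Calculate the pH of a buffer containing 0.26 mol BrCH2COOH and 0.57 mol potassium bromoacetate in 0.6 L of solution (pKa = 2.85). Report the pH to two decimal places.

pH = 3.19

Using pH = pKa + log([base]/[acid]) with [base]/[acid] = 0.57/0.26:
pH = 2.85 + (+0.341) = 3.19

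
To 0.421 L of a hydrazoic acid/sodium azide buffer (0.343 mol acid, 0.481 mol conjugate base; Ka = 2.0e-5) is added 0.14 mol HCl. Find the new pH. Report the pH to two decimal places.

Added H+ converts N3- to HN3: HN3 → 0.483 mol, N3- → 0.341 mol.
pKa = −log(2.0 × 10^-5) = 4.699
pH = pKa + log(n_N3-/n_HN3) = 4.699 + log(0.341/0.483) = 4.699 + (-0.151)

pH = 4.55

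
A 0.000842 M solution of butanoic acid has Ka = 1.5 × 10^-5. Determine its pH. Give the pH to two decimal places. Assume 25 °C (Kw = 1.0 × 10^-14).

pH = 3.98

CH3(CH2)2COOH ⇌ CH3(CH2)2COO- + H+
Ka = x²/(0.000842 − x) = 1.5 × 10^-5
The 5% rule fails; solving x² + Ka·x − Ka·C₀ = 0 exactly:
x = [−1.5e-05 + √(1.5e-05² + 5.05e-08)]/2 = 1.05 × 10^-4 M
pH = −log(1.05 × 10^-4) = 3.98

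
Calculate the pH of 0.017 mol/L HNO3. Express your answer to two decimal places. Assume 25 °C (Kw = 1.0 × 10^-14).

pH = 1.77

HNO3 is a strong acid and dissociates completely, so [H+] = 0.017 M.
pH = -log(0.017) = 1.77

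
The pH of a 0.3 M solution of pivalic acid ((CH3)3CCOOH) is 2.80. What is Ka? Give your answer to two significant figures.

[H+] = 10^(-2.80) = 1.58 × 10^-3 M
At equilibrium [HA] = 0.3 − 1.58 × 10^-3 = 2.98 × 10^-1 M
Ka = [H+][A-]/[HA] = (1.58 × 10^-3)² / 2.98 × 10^-1 = 8.4 × 10^-6

Ka = 8.4 × 10^-6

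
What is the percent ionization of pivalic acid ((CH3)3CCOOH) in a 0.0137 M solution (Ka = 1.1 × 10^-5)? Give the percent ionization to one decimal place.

(CH3)3CCOOH ⇌ (CH3)3CCOO- + H+; let x = [H+] at equilibrium.
x ≈ √(Ka·C₀) = √(1.1 × 10^-5 × 0.0137) = 3.88 × 10^-4 M
Fraction ionized = 3.88 × 10^-4 / 0.0137 = 0.0283 → 2.8%

2.8%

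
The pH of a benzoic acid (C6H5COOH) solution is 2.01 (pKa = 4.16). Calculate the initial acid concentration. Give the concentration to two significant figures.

C₀ = 1.4 M

[H+] = 10^(-2.01) = 9.77 × 10^-3 M = x
Ka = 10^(−4.16) = 6.92 × 10^-5
Ka = x²/(C₀ − x) ⇒ C₀ = x + x²/Ka
C₀ = 9.77 × 10^-3 + (9.77 × 10^-3)²/(6.92 × 10^-5) = 1.39 M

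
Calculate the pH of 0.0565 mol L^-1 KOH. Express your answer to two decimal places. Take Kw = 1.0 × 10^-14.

KOH is a strong base; [OH-] = 0.0565 M.
pOH = -log(0.0565) = 1.25
pH = 14.00 - 1.25 = 12.75

pH = 12.75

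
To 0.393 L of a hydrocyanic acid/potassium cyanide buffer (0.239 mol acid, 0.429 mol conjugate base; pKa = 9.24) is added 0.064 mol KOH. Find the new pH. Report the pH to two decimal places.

After neutralization: n(HCN) = 0.175 mol, n(CN-) = 0.493 mol.
pH = pKa + log(n_CN-/n_HCN) = 9.24 + log(0.493/0.175) = 9.24 + (+0.450)

pH = 9.69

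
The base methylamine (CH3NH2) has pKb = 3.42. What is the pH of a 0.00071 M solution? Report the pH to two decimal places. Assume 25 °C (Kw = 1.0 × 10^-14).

pH = 10.56

CH3NH2 + H2O ⇌ CH3NH3+ + OH-
Kb = 10^(−3.42) = 3.80 × 10^-4
From the ICE table, Kb = [OH-]²/(0.00071 − [OH-]) = 3.80 × 10^-4.
Here C₀/Kb ≈ 1.87, so the small-[OH-] approximation fails. Use the quadratic:
[OH-] = [−0.00038 + √(0.00038² + 1.08e-06)]/2 = 3.63 × 10^-4 M
pOH = −log(3.63 × 10^-4) = 3.44; pH = 14.00 − 3.44 = 10.56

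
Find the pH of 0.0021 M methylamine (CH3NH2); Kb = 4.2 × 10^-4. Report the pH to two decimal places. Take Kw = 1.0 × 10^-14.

pH = 10.88

CH3NH2 + H2O ⇌ CH3NH3+ + OH-
Let x = [OH-] at equilibrium. Kb = x²/(0.0021 − x).
x is not negligible relative to C₀; solve x² + 0.00042·x − 8.82e-07 = 0.
x = [−0.00042 + √(0.00042² + 3.53e-06)]/2 = 7.52 × 10^-4 M
pOH = 3.12, so pH = 14.00 − pOH = 10.88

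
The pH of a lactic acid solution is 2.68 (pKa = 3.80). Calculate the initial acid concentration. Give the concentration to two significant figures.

C₀ = 3.0 × 10^-2 M

[H+] = 10^(-2.68) = 2.09 × 10^-3 M = x
Ka = 10^(−3.80) = 1.58 × 10^-4
Ka = x²/(C₀ − x) ⇒ C₀ = x + x²/Ka
C₀ = 2.09 × 10^-3 + (2.09 × 10^-3)²/(1.58 × 10^-4) = 2.97 × 10^-2 M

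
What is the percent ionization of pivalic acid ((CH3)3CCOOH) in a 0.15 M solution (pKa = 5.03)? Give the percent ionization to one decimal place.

0.8%

(CH3)3CCOOH ⇌ (CH3)3CCOO- + H+; let x = [H+] at equilibrium.
Ka = 10^(−5.03) = 9.33 × 10^-6
x ≈ √(Ka·C₀) = √(9.33 × 10^-6 × 0.15) = 1.18 × 10^-3 M
Fraction ionized = 1.18 × 10^-3 / 0.15 = 0.0079 → 0.8%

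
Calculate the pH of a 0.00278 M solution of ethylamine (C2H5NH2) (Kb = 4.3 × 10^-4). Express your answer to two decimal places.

pH = 10.95

C2H5NH2 + H2O ⇌ C2H5NH3+ + OH-
Kb = x²/(0.00278 − x) = 4.3 × 10^-4
x is not negligible relative to C₀; solve x² + 0.00043·x − 1.2e-06 = 0.
x = [−0.00043 + √(0.00043² + 4.78e-06)]/2 = 8.99 × 10^-4 M
pOH = −log(8.99 × 10^-4) = 3.05; pH = 14.00 − 3.05 = 10.95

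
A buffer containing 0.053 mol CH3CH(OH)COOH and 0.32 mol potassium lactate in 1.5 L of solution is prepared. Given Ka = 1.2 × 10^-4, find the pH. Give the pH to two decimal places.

pH = 4.70

pKa = −log(1.2 × 10^-4) = 3.921
pH = pKa + log([A⁻]/[HA]) = 3.921 + log(0.32/0.053)
pH = 3.921 + (+0.781) = 4.70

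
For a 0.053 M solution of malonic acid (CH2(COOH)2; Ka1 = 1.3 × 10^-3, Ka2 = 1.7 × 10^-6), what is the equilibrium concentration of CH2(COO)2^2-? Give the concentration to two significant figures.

1.7 × 10^-6 M

First ionization gives [H+] ≈ [CH2(COOH)COO-] = 7.68 × 10^-3 M.
Second step: Ka2 = [H+][CH2(COO)2^2-]/[CH2(COOH)COO-] ≈ [CH2(COO)2^2-] (since [H+] ≈ [CH2(COOH)COO-]).
So [CH2(COO)2^2-] ≈ Ka2.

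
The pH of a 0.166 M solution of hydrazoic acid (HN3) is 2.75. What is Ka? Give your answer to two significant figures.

[H+] = 10^(-2.75) = 1.78 × 10^-3 M
At equilibrium [HA] = 0.166 − 1.78 × 10^-3 = 1.64 × 10^-1 M
Ka = [H+][A-]/[HA] = (1.78 × 10^-3)² / 1.64 × 10^-1 = 1.9 × 10^-5

Ka = 1.9 × 10^-5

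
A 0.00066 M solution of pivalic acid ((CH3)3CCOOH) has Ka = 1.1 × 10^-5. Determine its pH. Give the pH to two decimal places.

pH = 4.10

(CH3)3CCOOH ⇌ (CH3)3CCOO- + H+
Let x = [H+] at equilibrium. Ka = x²/(0.00066 − x).
The 5% rule fails; solving x² + Ka·x − Ka·C₀ = 0 exactly:
x = [−1.1e-05 + √(1.1e-05² + 2.9e-08)]/2 = 7.99 × 10^-5 M
pH = −log[H+] = −log(7.99 × 10^-5) = 4.10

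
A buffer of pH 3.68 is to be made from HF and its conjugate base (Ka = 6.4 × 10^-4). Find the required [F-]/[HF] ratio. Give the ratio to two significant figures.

ratio = 3.1

pKa = -log(6.4 × 10^-4) = 3.194
pH = pKa + log(r) ⇒ log(r) = 3.68 − 3.194 = +0.486
r = [F-]/[HF] = 10^(+0.486) = 3.06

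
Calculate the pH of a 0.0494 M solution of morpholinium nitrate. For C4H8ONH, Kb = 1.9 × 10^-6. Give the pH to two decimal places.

pH = 4.79

C4H8ONH2+ is the conjugate acid of the weak base C4H8ONH.
Ka = Kw/Kb = 1.0×10^-14 / 1.9 × 10^-6 = 5.26 × 10^-9
Ka = [H+]²/(0.0494 − [H+]) = 5.26 × 10^-9
Since Ka ≪ C₀, [H+] ≈ √(Ka·C₀) = 1.61 × 10^-5 M.
pH = −log(1.61 × 10^-5) = 4.79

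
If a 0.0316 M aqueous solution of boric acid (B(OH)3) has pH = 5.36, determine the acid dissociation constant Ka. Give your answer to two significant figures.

[H+] = 10^(-5.36) = 4.37 × 10^-6 M
At equilibrium [HA] = 0.0316 − 4.37 × 10^-6 = 3.16 × 10^-2 M
Ka = [H+][A-]/[HA] = (4.37 × 10^-6)² / 3.16 × 10^-2 = 6.0 × 10^-10

Ka = 6.0 × 10^-10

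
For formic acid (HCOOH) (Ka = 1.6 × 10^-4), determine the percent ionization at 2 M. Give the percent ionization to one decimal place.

0.9%

HCOOH ⇌ HCOO- + H+; let x = [H+] at equilibrium.
x ≈ √(Ka·C₀) = √(1.6 × 10^-4 × 2) = 1.79 × 10^-2 M
% ionization = x/C₀ × 100% = 1.79 × 10^-2/2 × 100% = 0.9%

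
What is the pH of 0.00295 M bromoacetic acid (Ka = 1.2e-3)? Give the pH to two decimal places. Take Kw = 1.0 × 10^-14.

BrCH2COOH ⇌ BrCH2COO- + H+
Let x = [H+] at equilibrium. Ka = x²/(0.00295 − x).
x is not negligible relative to C₀; solve x² + 0.0012·x − 3.54e-06 = 0.
x = [−0.0012 + √(0.0012² + 1.42e-05)]/2 = 1.37 × 10^-3 M
pH = −log(1.37 × 10^-3) = 2.86

pH = 2.86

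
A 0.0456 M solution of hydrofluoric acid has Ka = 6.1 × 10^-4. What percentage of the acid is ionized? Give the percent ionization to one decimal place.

10.9%

HF ⇌ F- + H+; let x = [H+] at equilibrium.
Ka = x²/(C₀ − x); solving the quadratic gives x = 4.98 × 10^-3 M.
Fraction ionized = 4.98 × 10^-3 / 0.0456 = 0.1092 → 10.9%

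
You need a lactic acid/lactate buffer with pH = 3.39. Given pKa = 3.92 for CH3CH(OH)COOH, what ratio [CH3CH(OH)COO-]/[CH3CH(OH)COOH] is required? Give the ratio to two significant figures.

ratio = 0.30

pH = pKa + log(r) ⇒ log(r) = 3.39 − 3.92 = -0.53
r = [CH3CH(OH)COO-]/[CH3CH(OH)COOH] = 10^(-0.53) = 0.295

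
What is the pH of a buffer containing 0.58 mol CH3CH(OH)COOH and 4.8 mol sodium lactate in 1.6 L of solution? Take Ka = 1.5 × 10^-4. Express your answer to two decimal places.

pH = 4.74

pKa = −log(1.5 × 10^-4) = 3.824
Henderson–Hasselbalch: pH = pKa + log([CH3CH(OH)COO-]/[CH3CH(OH)COOH]) = 3.824 + log(4.8/0.58)
pH = 3.824 + (+0.918) = 4.74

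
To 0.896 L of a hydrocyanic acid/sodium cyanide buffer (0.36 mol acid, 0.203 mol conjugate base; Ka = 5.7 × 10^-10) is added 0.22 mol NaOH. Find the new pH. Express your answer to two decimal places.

pH = 9.72

OH- converts HCN to CN-: HCN → 0.14 mol, CN- → 0.423 mol.
pKa = −log(5.7 × 10^-10) = 9.244
pH = pKa + log([A⁻]/[HA]) = 9.244 + log(0.423/0.14) = 9.244 +0.480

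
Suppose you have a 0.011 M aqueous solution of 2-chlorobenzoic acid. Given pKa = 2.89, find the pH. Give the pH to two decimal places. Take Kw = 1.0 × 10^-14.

pH = 2.50

ClC6H4COOH ⇌ ClC6H4COO- + H+
Ka = 10^(−2.89) = 1.29 × 10^-3
Ka = [H+]²/(0.011 − [H+]) = 1.29 × 10^-3
The 5% rule fails; solving [H+]² + Ka·[H+] − Ka·C₀ = 0 exactly:
[H+] = [−0.00129 + √(0.00129² + 5.68e-05)]/2 = 3.18 × 10^-3 M
pH = −log(3.18 × 10^-3) = 2.50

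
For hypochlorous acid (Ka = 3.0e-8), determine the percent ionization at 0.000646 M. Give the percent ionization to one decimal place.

HOCl ⇌ OCl- + H+; let x = [H+] at equilibrium.
x ≈ √(Ka·C₀) = √(3.0 × 10^-8 × 0.000646) = 4.40 × 10^-6 M
Fraction ionized = 4.40 × 10^-6 / 0.000646 = 0.0068 → 0.7%

0.7%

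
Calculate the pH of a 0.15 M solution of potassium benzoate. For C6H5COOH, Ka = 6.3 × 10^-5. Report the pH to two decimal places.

pH = 8.69

C6H5COO- is the conjugate base of the weak acid C6H5COOH.
Kb = Kw/Ka = 1.0×10^-14 / 6.3 × 10^-5 = 1.59 × 10^-10
From the ICE table, Kb = [OH-]²/(0.15 − [OH-]) = 1.59 × 10^-10.
Assume [OH-] ≪ 0.15: [OH-] ≈ √(1.59 × 10^-10 × 0.15) = 4.88 × 10^-6 M
([OH-]/C₀ = 0.0033% < 5%, so the approximation holds.)
pOH = 5.31, so pH = 14.00 − pOH = 8.69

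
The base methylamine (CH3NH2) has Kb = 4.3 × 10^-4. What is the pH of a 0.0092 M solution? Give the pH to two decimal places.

pH = 11.25

CH3NH2 + H2O ⇌ CH3NH3+ + OH-
Let x = [OH-] at equilibrium. Kb = x²/(0.0092 − x).
x is not negligible relative to C₀; solve x² + 0.00043·x − 3.96e-06 = 0.
x = (−Kb + √(Kb² + 4·Kb·C₀))/2 = 1.79 × 10^-3 M
pOH = −log(1.79 × 10^-3) = 2.75; pH = 14.00 − 2.75 = 11.25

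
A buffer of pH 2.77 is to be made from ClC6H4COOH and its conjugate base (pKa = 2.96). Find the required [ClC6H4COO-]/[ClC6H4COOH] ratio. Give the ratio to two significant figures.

ratio = 0.65

pH = pKa + log(r) ⇒ log(r) = 2.77 − 2.96 = -0.19
r = [ClC6H4COO-]/[ClC6H4COOH] = 10^(-0.19) = 0.646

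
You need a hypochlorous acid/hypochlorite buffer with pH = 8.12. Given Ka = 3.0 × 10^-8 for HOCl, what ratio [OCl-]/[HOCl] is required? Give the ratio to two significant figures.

ratio = 4.0

pKa = -log(3.0 × 10^-8) = 7.523
pH = pKa + log(r) ⇒ log(r) = 8.12 − 7.523 = +0.597
r = [OCl-]/[HOCl] = 10^(+0.597) = 3.95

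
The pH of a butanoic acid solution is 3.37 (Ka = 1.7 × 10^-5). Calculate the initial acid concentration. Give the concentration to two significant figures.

C₀ = 1.1 × 10^-2 M

[H+] = 10^(-3.37) = 4.27 × 10^-4 M = x
Ka = x²/(C₀ − x) ⇒ C₀ = x + x²/Ka
C₀ = 4.27 × 10^-4 + (4.27 × 10^-4)²/(1.7 × 10^-5) = 1.12 × 10^-2 M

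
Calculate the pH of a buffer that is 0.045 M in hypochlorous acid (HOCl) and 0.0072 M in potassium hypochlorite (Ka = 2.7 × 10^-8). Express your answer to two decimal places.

pH = 6.77

pKa = −log(2.7 × 10^-8) = 7.569
Henderson–Hasselbalch: pH = pKa + log([OCl-]/[HOCl]) = 7.569 + log(0.0072/0.045)
pH = 7.569 + (-0.796) = 6.77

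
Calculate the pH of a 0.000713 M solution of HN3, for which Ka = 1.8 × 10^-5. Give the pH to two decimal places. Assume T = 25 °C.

pH = 3.98

HN3 ⇌ N3- + H+
From the ICE table, Ka = x²/(0.000713 − x) = 1.8 × 10^-5.
x is not negligible relative to C₀; solve x² + 1.8e-05·x − 1.28e-08 = 0.
x = (−Ka + √(Ka² + 4·Ka·C₀))/2 = 1.05 × 10^-4 M
pH = −log(1.05 × 10^-4) = 3.98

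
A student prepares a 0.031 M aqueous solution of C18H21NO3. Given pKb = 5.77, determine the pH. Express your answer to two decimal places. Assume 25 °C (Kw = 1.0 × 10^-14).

C18H21NO3 + H2O ⇌ C18H22NO3+ + OH-
Kb = 10^(−5.77) = 1.70 × 10^-6
From the ICE table, Kb = [OH-]²/(0.031 − [OH-]) = 1.70 × 10^-6.
Neglecting [OH-] in the denominator: [OH-] = √(1.70 × 10^-6 × 0.031) = 2.30 × 10^-4 M
Check: 0.74% ionized — well under 5%, approximation valid.
pOH = −log(2.30 × 10^-4) = 3.64; pH = 14.00 − 3.64 = 10.36

pH = 10.36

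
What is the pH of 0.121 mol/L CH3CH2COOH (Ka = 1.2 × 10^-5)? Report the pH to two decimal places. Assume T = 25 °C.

pH = 2.92

CH3CH2COOH ⇌ CH3CH2COO- + H+
Ka = [H+]²/(0.121 − [H+]) = 1.2 × 10^-5
Since Ka ≪ C₀, [H+] ≈ √(Ka·C₀) = 1.20 × 10^-3 M.
Check: 1% ionized — well under 5%, approximation valid.
pH = −log[H+] = −log(1.20 × 10^-3) = 2.92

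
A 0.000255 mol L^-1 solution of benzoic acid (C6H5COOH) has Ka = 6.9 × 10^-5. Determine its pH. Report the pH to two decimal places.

C6H5COOH ⇌ C6H5COO- + H+
Ka = x²/(0.000255 − x) = 6.9 × 10^-5
The 5% rule fails; solving x² + Ka·x − Ka·C₀ = 0 exactly:
x = [−6.9e-05 + √(6.9e-05² + 7.04e-08)]/2 = 1.03 × 10^-4 M
pH = −log[H+] = −log(1.03 × 10^-4) = 3.99

pH = 3.99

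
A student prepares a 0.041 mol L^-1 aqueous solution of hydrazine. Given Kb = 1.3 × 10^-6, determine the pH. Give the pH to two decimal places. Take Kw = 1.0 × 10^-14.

N2H4 + H2O ⇌ N2H5+ + OH-
Let x = [OH-] at equilibrium. Kb = x²/(0.041 − x).
Since Kb ≪ C₀, x ≈ √(Kb·C₀) = 2.31 × 10^-4 M.
pOH = −log(2.31 × 10^-4) = 3.64; pH = 14.00 − 3.64 = 10.36

pH = 10.36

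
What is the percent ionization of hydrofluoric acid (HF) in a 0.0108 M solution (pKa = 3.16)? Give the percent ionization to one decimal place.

HF ⇌ F- + H+; let x = [H+] at equilibrium.
Ka = 10^(−3.16) = 6.92 × 10^-4
Ka = x²/(C₀ − x); solving the quadratic gives x = 2.41 × 10^-3 M.
% ionization = x/C₀ × 100% = 2.41 × 10^-3/0.0108 × 100% = 22.3%

22.3%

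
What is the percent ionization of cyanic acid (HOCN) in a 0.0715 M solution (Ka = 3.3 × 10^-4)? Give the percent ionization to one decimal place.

6.6%

HOCN ⇌ OCN- + H+; let x = [H+] at equilibrium.
Ka = x²/(C₀ − x); solving the quadratic gives x = 4.70 × 10^-3 M.
Fraction ionized = 4.70 × 10^-3 / 0.0715 = 0.0657 → 6.6%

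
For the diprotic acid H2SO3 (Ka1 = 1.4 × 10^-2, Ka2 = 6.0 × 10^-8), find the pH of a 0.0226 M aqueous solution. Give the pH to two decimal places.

Since Ka1 ≫ Ka2, the first ionization dominates [H+].
Ka1 = x²/(0.0226 − x) = 1.4 × 10^-2
Solving the quadratic: x = (−Ka1 + √(Ka1² + 4·Ka1·C₀))/2 = 1.21 × 10^-2 M
pH = −log(1.21 × 10^-2) = 1.92

pH = 1.92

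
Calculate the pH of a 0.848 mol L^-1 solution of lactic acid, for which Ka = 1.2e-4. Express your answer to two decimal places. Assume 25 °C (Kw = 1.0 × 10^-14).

pH = 2.00

CH3CH(OH)COOH ⇌ CH3CH(OH)COO- + H+
From the ICE table, Ka = x²/(0.848 − x) = 1.2 × 10^-4.
Assume x ≪ 0.848: x ≈ √(1.2 × 10^-4 × 0.848) = 1.01 × 10^-2 M
pH = −log(1.01 × 10^-2) = 2.00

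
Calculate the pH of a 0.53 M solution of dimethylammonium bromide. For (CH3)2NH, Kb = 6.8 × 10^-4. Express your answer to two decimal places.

pH = 5.55

(CH3)2NH2+ is the conjugate acid of the weak base (CH3)2NH.
Ka = Kw/Kb = 1.0×10^-14 / 6.8 × 10^-4 = 1.47 × 10^-11
From the ICE table, Ka = [H+]²/(0.53 − [H+]) = 1.47 × 10^-11.
Since Ka ≪ C₀, [H+] ≈ √(Ka·C₀) = 2.79 × 10^-6 M.
Check: 0.00053% ionized — well under 5%, approximation valid.
pH = −log(2.79 × 10^-6) = 5.55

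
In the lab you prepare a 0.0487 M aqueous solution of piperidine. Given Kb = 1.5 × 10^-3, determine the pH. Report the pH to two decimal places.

pH = 11.89

C5H10NH + H2O ⇌ C5H10NH2+ + OH-
Let x = [OH-] at equilibrium. Kb = x²/(0.0487 − x).
x is not negligible relative to C₀; solve x² + 0.0015·x − 7.31e-05 = 0.
x = [−0.0015 + √(0.0015² + 0.000292)]/2 = 7.83 × 10^-3 M
pOH = 2.11, so pH = 14.00 − pOH = 11.89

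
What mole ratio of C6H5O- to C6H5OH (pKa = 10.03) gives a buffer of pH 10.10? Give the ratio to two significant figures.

ratio = 1.2

pH = pKa + log(r) ⇒ log(r) = 10.10 − 10.03 = +0.07
r = [C6H5O-]/[C6H5OH] = 10^(+0.07) = 1.17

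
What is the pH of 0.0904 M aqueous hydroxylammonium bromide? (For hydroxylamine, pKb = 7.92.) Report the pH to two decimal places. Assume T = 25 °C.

NH3OH+ is the conjugate acid of the weak base NH2OH.
Kb = 10^(−7.92) = 1.20 × 10^-8
Ka = Kw/Kb = 1.0×10^-14 / 1.20 × 10^-8 = 8.33 × 10^-7
From the ICE table, Ka = [H+]²/(0.0904 − [H+]) = 8.33 × 10^-7.
Assume [H+] ≪ 0.0904: [H+] ≈ √(8.33 × 10^-7 × 0.0904) = 2.74 × 10^-4 M
([H+]/C₀ = 0.3% < 5%, so the approximation holds.)
pH = −log[H+] = −log(2.74 × 10^-4) = 3.56

pH = 3.56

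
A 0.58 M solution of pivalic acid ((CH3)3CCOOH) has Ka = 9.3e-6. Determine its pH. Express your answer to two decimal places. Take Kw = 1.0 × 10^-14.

(CH3)3CCOOH ⇌ (CH3)3CCOO- + H+
From the ICE table, Ka = x²/(0.58 − x) = 9.3 × 10^-6.
Neglecting x in the denominator: x = √(9.3 × 10^-6 × 0.58) = 2.32 × 10^-3 M
pH = −log[H+] = −log(2.32 × 10^-3) = 2.63

pH = 2.63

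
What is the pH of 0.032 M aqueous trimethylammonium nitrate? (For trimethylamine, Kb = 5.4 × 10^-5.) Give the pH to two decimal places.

(CH3)3NH+ is the conjugate acid of the weak base (CH3)3N.
Ka = Kw/Kb = 1.0×10^-14 / 5.4 × 10^-5 = 1.85 × 10^-10
Ka = [H+]²/(0.032 − [H+]) = 1.85 × 10^-10
Neglecting [H+] in the denominator: [H+] = √(1.85 × 10^-10 × 0.032) = 2.43 × 10^-6 M
Check: 0.0076% ionized — well under 5%, approximation valid.
pH = −log(2.43 × 10^-6) = 5.61

pH = 5.61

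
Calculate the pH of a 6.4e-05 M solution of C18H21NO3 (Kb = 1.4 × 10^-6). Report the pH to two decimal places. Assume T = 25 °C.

pH = 8.94

C18H21NO3 + H2O ⇌ C18H22NO3+ + OH-
From the ICE table, Kb = [OH-]²/(6.4e-05 − [OH-]) = 1.4 × 10^-6.
Here C₀/Kb ≈ 45.7, so the small-[OH-] approximation fails. Use the quadratic:
[OH-] = [−1.4e-06 + √(1.4e-06² + 3.58e-10)]/2 = 8.79 × 10^-6 M
pOH = −log(8.79 × 10^-6) = 5.06; pH = 14.00 − 5.06 = 8.94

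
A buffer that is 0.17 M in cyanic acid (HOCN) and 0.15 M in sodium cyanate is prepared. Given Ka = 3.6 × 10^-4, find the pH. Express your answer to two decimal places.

pKa = −log(3.6 × 10^-4) = 3.444
Using pH = pKa + log([base]/[acid]) with [base]/[acid] = 0.15/0.17:
pH = 3.444 + (-0.054) = 3.39

pH = 3.39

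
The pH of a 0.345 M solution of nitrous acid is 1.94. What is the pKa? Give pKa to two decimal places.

pKa = 3.40

[H+] = 10^(-1.94) = 1.15 × 10^-2 M
At equilibrium [HA] = 0.345 − 1.15 × 10^-2 = 3.33 × 10^-1 M
Ka = [H+][A-]/[HA] = (1.15 × 10^-2)² / 3.33 × 10^-1 = 3.97 × 10^-4
pKa = -log(3.97 × 10^-4) = 3.40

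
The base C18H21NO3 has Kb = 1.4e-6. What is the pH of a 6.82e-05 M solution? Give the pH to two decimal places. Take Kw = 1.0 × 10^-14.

C18H21NO3 + H2O ⇌ C18H22NO3+ + OH-
Let x = [OH-] at equilibrium. Kb = x²/(6.82e-05 − x).
Here C₀/Kb ≈ 48.7, so the small-x approximation fails. Use the quadratic:
x = [−1.4e-06 + √(1.4e-06² + 3.82e-10)]/2 = 9.10 × 10^-6 M
pOH = −log(9.10 × 10^-6) = 5.04; pH = 14.00 − 5.04 = 8.96

pH = 8.96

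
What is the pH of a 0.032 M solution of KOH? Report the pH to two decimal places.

KOH is a strong base; [OH-] = 0.032 M.
pOH = -log(0.032) = 1.49
pH = 14.00 - 1.49 = 12.51

pH = 12.51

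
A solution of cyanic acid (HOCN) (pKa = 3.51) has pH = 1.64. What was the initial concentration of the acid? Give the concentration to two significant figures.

C₀ = 1.7 M

[H+] = 10^(-1.64) = 2.29 × 10^-2 M = x
Ka = 10^(−3.51) = 3.09 × 10^-4
Ka = x²/(C₀ − x) ⇒ C₀ = x + x²/Ka
C₀ = 2.29 × 10^-2 + (2.29 × 10^-2)²/(3.09 × 10^-4) = 1.72 M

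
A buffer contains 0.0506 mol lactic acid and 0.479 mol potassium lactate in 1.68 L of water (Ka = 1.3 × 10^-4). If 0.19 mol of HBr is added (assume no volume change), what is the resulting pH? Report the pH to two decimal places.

pH = 3.97

After neutralization: n(CH3CH(OH)COOH) = 0.241 mol, n(CH3CH(OH)COO-) = 0.289 mol.
pKa = −log(1.3 × 10^-4) = 3.886
pH = pKa + log(n_CH3CH(OH)COO-/n_CH3CH(OH)COOH) = 3.886 + log(0.289/0.241) = 3.886 + (+0.079)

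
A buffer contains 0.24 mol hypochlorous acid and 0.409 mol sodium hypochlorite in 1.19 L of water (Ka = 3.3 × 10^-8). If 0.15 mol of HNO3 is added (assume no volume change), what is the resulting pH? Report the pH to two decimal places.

Added H+ converts OCl- to HOCl: HOCl → 0.39 mol, OCl- → 0.259 mol.
pKa = −log(3.3 × 10^-8) = 7.481
Henderson–Hasselbalch with mole ratio 0.259/0.39: pH = 7.481 + (-0.178)

pH = 7.30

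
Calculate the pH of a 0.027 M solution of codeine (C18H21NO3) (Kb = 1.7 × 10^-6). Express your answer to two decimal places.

C18H21NO3 + H2O ⇌ C18H22NO3+ + OH-
From the ICE table, Kb = x²/(0.027 − x) = 1.7 × 10^-6.
Neglecting x in the denominator: x = √(1.7 × 10^-6 × 0.027) = 2.14 × 10^-4 M
pOH = 3.67, so pH = 14.00 − pOH = 10.33

pH = 10.33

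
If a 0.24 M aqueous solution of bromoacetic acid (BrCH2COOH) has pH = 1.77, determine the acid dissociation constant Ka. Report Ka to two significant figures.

[H+] = 10^(-1.77) = 1.70 × 10^-2 M
At equilibrium [HA] = 0.24 − 1.70 × 10^-2 = 2.23 × 10^-1 M
Ka = [H+][A-]/[HA] = (1.70 × 10^-2)² / 2.23 × 10^-1 = 1.3 × 10^-3

Ka = 1.3 × 10^-3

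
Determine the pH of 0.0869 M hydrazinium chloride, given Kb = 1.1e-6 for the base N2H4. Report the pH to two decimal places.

pH = 4.55

N2H5+ is the conjugate acid of the weak base N2H4.
Ka = Kw/Kb = 1.0×10^-14 / 1.1 × 10^-6 = 9.09 × 10^-9
Let x = [H+] at equilibrium. Ka = x²/(0.0869 − x).
Neglecting x in the denominator: x = √(9.09 × 10^-9 × 0.0869) = 2.81 × 10^-5 M
Check: 0.032% ionized — well under 5%, approximation valid.
pH = −log[H+] = −log(2.81 × 10^-5) = 4.55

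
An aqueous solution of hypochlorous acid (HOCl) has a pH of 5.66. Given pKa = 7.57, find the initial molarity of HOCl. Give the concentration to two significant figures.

[H+] = 10^(-5.66) = 2.19 × 10^-6 M = x
Ka = 10^(−7.57) = 2.69 × 10^-8
Ka = x²/(C₀ − x) ⇒ C₀ = x + x²/Ka
C₀ = 2.19 × 10^-6 + (2.19 × 10^-6)²/(2.69 × 10^-8) = 1.80 × 10^-4 M

C₀ = 1.8 × 10^-4 M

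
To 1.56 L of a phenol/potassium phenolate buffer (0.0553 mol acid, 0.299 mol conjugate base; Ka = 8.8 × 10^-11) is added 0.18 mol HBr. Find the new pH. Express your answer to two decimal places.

pH = 9.76

Added H+ converts C6H5O- to C6H5OH: C6H5OH → 0.235 mol, C6H5O- → 0.119 mol.
pKa = −log(8.8 × 10^-11) = 10.056
pH = pKa + log([A⁻]/[HA]) = 10.056 + log(0.119/0.235) = 10.056 -0.296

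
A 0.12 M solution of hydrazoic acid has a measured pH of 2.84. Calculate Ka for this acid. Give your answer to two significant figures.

Ka = 1.8 × 10^-5

[H+] = 10^(-2.84) = 1.45 × 10^-3 M
At equilibrium [HA] = 0.12 − 1.45 × 10^-3 = 1.19 × 10^-1 M
Ka = [H+][A-]/[HA] = (1.45 × 10^-3)² / 1.19 × 10^-1 = 1.8 × 10^-5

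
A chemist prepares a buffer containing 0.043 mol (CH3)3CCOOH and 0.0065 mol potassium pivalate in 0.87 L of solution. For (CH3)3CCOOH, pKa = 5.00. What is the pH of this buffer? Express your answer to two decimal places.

pH = pKa + log([A⁻]/[HA]) = 5.00 + log(0.0065/0.043)
pH = 5.00 + (-0.821) = 4.18

pH = 4.18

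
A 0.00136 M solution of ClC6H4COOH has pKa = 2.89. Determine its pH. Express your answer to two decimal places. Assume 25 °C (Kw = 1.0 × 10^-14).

ClC6H4COOH ⇌ ClC6H4COO- + H+
Ka = 10^(−2.89) = 1.29 × 10^-3
From the ICE table, Ka = [H+]²/(0.00136 − [H+]) = 1.29 × 10^-3.
Here C₀/Ka ≈ 1.05, so the small-[H+] approximation fails. Use the quadratic:
[H+] = (−Ka + √(Ka² + 4·Ka·C₀))/2 = 8.28 × 10^-4 M
pH = −log(8.28 × 10^-4) = 3.08

pH = 3.08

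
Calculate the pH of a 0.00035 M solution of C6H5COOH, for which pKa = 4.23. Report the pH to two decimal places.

C6H5COOH ⇌ C6H5COO- + H+
Ka = 10^(−4.23) = 5.89 × 10^-5
Ka = [H+]²/(0.00035 − [H+]) = 5.89 × 10^-5
The 5% rule fails; solving [H+]² + Ka·[H+] − Ka·C₀ = 0 exactly:
[H+] = (−Ka + √(Ka² + 4·Ka·C₀))/2 = 1.17 × 10^-4 M
pH = −log(1.17 × 10^-4) = 3.93

pH = 3.93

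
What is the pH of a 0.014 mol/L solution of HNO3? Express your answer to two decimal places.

pH = 1.85

HNO3 is a strong acid and dissociates completely, so [H+] = 0.014 M.
pH = -log(0.014) = 1.85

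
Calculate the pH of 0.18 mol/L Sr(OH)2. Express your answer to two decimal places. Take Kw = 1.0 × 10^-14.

pH = 13.56

Sr(OH)2 is a strong base (each formula unit releases 2 OH-); [OH-] = 0.36 M.
pOH = -log(0.36) = 0.44
pH = 14.00 - 0.44 = 13.56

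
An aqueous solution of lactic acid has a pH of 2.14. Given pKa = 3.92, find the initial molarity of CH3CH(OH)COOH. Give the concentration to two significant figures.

[H+] = 10^(-2.14) = 7.24 × 10^-3 M = x
Ka = 10^(−3.92) = 1.20 × 10^-4
Ka = x²/(C₀ − x) ⇒ C₀ = x + x²/Ka
C₀ = 7.24 × 10^-3 + (7.24 × 10^-3)²/(1.20 × 10^-4) = 4.44 × 10^-1 M

C₀ = 4.4 × 10^-1 M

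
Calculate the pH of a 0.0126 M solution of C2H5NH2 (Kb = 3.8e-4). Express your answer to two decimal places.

C2H5NH2 + H2O ⇌ C2H5NH3+ + OH-
From the ICE table, Kb = x²/(0.0126 − x) = 3.8 × 10^-4.
x is not negligible relative to C₀; solve x² + 0.00038·x − 4.79e-06 = 0.
x = [−0.00038 + √(0.00038² + 1.92e-05)]/2 = 2.01 × 10^-3 M
pOH = −log(2.01 × 10^-3) = 2.70; pH = 14.00 − 2.70 = 11.30

pH = 11.30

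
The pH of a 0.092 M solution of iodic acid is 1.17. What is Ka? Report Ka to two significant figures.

[H+] = 10^(-1.17) = 6.76 × 10^-2 M
At equilibrium [HA] = 0.092 − 6.76 × 10^-2 = 2.44 × 10^-2 M
Ka = [H+][A-]/[HA] = (6.76 × 10^-2)² / 2.44 × 10^-2 = 1.9 × 10^-1

Ka = 1.9 × 10^-1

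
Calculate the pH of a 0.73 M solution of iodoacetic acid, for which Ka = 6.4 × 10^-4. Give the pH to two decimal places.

pH = 1.67

ICH2COOH ⇌ ICH2COO- + H+
From the ICE table, Ka = [H+]²/(0.73 − [H+]) = 6.4 × 10^-4.
Assume [H+] ≪ 0.73: [H+] ≈ √(6.4 × 10^-4 × 0.73) = 2.16 × 10^-2 M
pH = −log(2.16 × 10^-2) = 1.67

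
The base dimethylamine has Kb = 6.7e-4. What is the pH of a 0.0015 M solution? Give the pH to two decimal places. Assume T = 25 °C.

(CH3)2NH + H2O ⇌ (CH3)2NH2+ + OH-
Let x = [OH-] at equilibrium. Kb = x²/(0.0015 − x).
Here C₀/Kb ≈ 2.24, so the small-x approximation fails. Use the quadratic:
x = [−0.00067 + √(0.00067² + 4.02e-06)]/2 = 7.22 × 10^-4 M
pOH = −log(7.22 × 10^-4) = 3.14; pH = 14.00 − 3.14 = 10.86

pH = 10.86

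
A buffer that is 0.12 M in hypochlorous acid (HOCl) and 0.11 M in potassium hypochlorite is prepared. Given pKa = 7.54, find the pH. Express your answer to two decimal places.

pH = pKa + log([A⁻]/[HA]) = 7.54 + log(0.11/0.12)
pH = 7.54 + (-0.038) = 7.50

pH = 7.50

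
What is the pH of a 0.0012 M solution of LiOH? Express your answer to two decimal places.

pH = 11.08

LiOH is a strong base; [OH-] = 0.0012 M.
pOH = -log(0.0012) = 2.92
pH = 14.00 - 2.92 = 11.08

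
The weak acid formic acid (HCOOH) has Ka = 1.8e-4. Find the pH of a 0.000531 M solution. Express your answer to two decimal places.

pH = 3.63

HCOOH ⇌ HCOO- + H+
From the ICE table, Ka = [H+]²/(0.000531 − [H+]) = 1.8 × 10^-4.
Here C₀/Ka ≈ 2.95, so the small-[H+] approximation fails. Use the quadratic:
[H+] = (−Ka + √(Ka² + 4·Ka·C₀))/2 = 2.32 × 10^-4 M
pH = −log(2.32 × 10^-4) = 3.63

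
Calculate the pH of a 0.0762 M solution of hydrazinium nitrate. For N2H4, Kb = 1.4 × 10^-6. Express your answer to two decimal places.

pH = 4.63

N2H5+ is the conjugate acid of the weak base N2H4.
Ka = Kw/Kb = 1.0×10^-14 / 1.4 × 10^-6 = 7.14 × 10^-9
Ka = [H+]²/(0.0762 − [H+]) = 7.14 × 10^-9
Neglecting [H+] in the denominator: [H+] = √(7.14 × 10^-9 × 0.0762) = 2.33 × 10^-5 M
([H+]/C₀ = 0.031% < 5%, so the approximation holds.)
pH = −log[H+] = −log(2.33 × 10^-5) = 4.63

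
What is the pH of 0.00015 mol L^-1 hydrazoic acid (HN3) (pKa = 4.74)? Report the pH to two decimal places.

HN3 ⇌ N3- + H+
Ka = 10^(−4.74) = 1.82 × 10^-5
From the ICE table, Ka = [H+]²/(0.00015 − [H+]) = 1.82 × 10^-5.
Here C₀/Ka ≈ 8.24, so the small-[H+] approximation fails. Use the quadratic:
[H+] = [−1.82e-05 + √(1.82e-05² + 1.09e-08)]/2 = 4.39 × 10^-5 M
pH = −log(4.39 × 10^-5) = 4.36

pH = 4.36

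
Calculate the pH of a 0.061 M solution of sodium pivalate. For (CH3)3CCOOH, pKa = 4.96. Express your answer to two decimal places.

(CH3)3CCOO- is the conjugate base of the weak acid (CH3)3CCOOH.
Ka = 10^(−4.96) = 1.10 × 10^-5
Kb = Kw/Ka = 1.0×10^-14 / 1.10 × 10^-5 = 9.09 × 10^-10
Kb = x²/(0.061 − x) = 9.09 × 10^-10
Assume x ≪ 0.061: x ≈ √(9.09 × 10^-10 × 0.061) = 7.45 × 10^-6 M
pOH = 5.13, so pH = 14.00 − pOH = 8.87

pH = 8.87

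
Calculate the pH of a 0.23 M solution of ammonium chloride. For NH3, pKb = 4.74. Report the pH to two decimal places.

NH4+ is the conjugate acid of the weak base NH3.
Kb = 10^(−4.74) = 1.82 × 10^-5
Ka = Kw/Kb = 1.0×10^-14 / 1.82 × 10^-5 = 5.49 × 10^-10
From the ICE table, Ka = [H+]²/(0.23 − [H+]) = 5.49 × 10^-10.
Assume [H+] ≪ 0.23: [H+] ≈ √(5.49 × 10^-10 × 0.23) = 1.12 × 10^-5 M
pH = −log[H+] = −log(1.12 × 10^-5) = 4.95

pH = 4.95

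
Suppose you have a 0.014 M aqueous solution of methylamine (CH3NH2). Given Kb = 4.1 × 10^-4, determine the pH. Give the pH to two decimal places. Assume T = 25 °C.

CH3NH2 + H2O ⇌ CH3NH3+ + OH-
From the ICE table, Kb = x²/(0.014 − x) = 4.1 × 10^-4.
x is not negligible relative to C₀; solve x² + 0.00041·x − 5.74e-06 = 0.
x = [−0.00041 + √(0.00041² + 2.3e-05)]/2 = 2.20 × 10^-3 M
pOH = −log(2.20 × 10^-3) = 2.66; pH = 14.00 − 2.66 = 11.34

pH = 11.34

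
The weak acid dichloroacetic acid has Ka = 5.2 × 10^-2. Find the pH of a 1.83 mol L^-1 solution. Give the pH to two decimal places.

Cl2CHCOOH ⇌ Cl2CHCOO- + H+
Ka = x²/(1.83 − x) = 5.2 × 10^-2
x is not negligible relative to C₀; solve x² + 0.052·x − 0.0952 = 0.
x = (−Ka + √(Ka² + 4·Ka·C₀))/2 = 2.84 × 10^-1 M
pH = −log[H+] = −log(2.84 × 10^-1) = 0.55

pH = 0.55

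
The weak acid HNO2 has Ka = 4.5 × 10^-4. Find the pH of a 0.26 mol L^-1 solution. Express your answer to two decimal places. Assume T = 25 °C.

HNO2 ⇌ NO2- + H+
Ka = [H+]²/(0.26 − [H+]) = 4.5 × 10^-4
Since Ka ≪ C₀, [H+] ≈ √(Ka·C₀) = 1.08 × 10^-2 M.
pH = −log[H+] = −log(1.08 × 10^-2) = 1.97

pH = 1.97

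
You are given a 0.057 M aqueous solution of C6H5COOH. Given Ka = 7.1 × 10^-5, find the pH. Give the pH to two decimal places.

C6H5COOH ⇌ C6H5COO- + H+
From the ICE table, Ka = [H+]²/(0.057 − [H+]) = 7.1 × 10^-5.
Assume [H+] ≪ 0.057: [H+] ≈ √(7.1 × 10^-5 × 0.057) = 2.01 × 10^-3 M
([H+]/C₀ = 3.5% < 5%, so the approximation holds.)
pH = −log(2.01 × 10^-3) = 2.70

pH = 2.70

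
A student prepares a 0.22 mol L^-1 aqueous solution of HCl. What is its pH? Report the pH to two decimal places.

pH = 0.66

HCl is a strong acid and dissociates completely, so [H+] = 0.22 M.
pH = -log(0.22) = 0.66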